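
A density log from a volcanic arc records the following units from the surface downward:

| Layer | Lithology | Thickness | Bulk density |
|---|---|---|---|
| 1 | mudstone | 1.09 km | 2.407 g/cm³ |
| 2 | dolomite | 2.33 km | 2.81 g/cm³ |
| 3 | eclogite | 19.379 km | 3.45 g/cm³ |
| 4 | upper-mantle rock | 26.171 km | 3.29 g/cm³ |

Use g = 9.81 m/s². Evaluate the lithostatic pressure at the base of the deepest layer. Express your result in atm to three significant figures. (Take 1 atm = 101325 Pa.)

15700 atm

mudstone: 2407 kg/m³ × 9.81 m/s² × 1090 m = 2.574×10^7 Pa = 254.0 atm
dolomite: 2810 kg/m³ × 9.81 m/s² × 2330 m = 6.423×10^7 Pa = 633.9 atm
eclogite: 3450 kg/m³ × 9.81 m/s² × 19379 m = 6.559×10^8 Pa = 6473 atm
upper-mantle rock: 3290 kg/m³ × 9.81 m/s² × 26171 m = 8.447×10^8 Pa = 8336 atm
Total = 254.0 + 633.9 + 6473 + 8336 = 15697 atm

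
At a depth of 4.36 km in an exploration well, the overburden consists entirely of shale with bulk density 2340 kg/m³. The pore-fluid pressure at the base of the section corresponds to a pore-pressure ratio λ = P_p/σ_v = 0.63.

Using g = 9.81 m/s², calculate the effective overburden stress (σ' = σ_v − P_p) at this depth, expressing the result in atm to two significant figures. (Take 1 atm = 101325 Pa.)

Overburden (lithostatic) stress σ_v:
shale: 2340 kg/m³ × 9.81 m/s² × 4360 m = 1.001×10^8 Pa = 100.1 MPa
Pore pressure P_p = λ·σ_v = 0.63 × 100.1 MPa = 63.05 MPa
Effective stress σ' = σ_v − P_p = 100.1 − 63.05 = 37.032 MPa = 365.47 atm

370 atm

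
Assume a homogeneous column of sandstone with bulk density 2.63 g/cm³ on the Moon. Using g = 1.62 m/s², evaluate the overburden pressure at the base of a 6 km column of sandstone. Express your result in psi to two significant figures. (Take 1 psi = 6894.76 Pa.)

3700 psi

sandstone: 2630 kg/m³ × 1.62 m/s² × 6000 m = 2.556×10^7 Pa = 3708 psi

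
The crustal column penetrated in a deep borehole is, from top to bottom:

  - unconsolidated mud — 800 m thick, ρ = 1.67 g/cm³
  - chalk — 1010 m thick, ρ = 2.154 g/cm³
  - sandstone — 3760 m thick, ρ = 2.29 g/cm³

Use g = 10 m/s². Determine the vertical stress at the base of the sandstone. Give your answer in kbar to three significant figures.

unconsolidated mud: 1670 kg/m³ × 10 m/s² × 800 m = 1.336×10^7 Pa = 0.1336 kbar
chalk: 2154 kg/m³ × 10 m/s² × 1010 m = 2.176×10^7 Pa = 0.2176 kbar
sandstone: 2290 kg/m³ × 10 m/s² × 3760 m = 8.610×10^7 Pa = 0.8610 kbar
Total = 0.1336 + 0.2176 + 0.8610 = 1.2122 kbar

1.21 kbar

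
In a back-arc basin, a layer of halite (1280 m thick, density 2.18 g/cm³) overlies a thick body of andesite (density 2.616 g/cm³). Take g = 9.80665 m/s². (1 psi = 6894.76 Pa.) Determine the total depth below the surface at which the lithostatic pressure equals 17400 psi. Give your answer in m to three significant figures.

Pressure at base of upper layers: 2180×9.80665×1280 = 2.736×10^7 Pa = 3969 psi
Remaining pressure to be supplied by andesite: 1.200×10^8 − 2.736×10^7 = 9.260×10^7 Pa
Additional depth in andesite = 9.260×10^7 Pa / (2616 kg/m³ × 9.80665 m/s²) = 3609.7 m
Total depth = 1280 m + 3609.7 m = 4889.7 m

4890 m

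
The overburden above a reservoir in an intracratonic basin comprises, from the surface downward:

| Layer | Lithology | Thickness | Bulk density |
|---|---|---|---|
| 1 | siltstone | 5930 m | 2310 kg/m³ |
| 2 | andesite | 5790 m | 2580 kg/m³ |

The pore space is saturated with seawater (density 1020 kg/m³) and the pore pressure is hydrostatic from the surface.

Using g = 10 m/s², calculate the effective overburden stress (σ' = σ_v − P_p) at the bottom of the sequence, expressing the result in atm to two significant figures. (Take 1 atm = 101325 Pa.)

1600 atm

Overburden (lithostatic) stress σ_v:
siltstone: 2310 kg/m³ × 10 m/s² × 5930 m = 1.370×10^8 Pa = 137.0 MPa
andesite: 2580 kg/m³ × 10 m/s² × 5790 m = 1.494×10^8 Pa = 149.4 MPa
Total = 137.0 + 149.4 = 286.37 MPa
Pore pressure P_p = 1020 kg/m³ × 10 m/s² × 11720 m = 1.195×10^8 Pa = 119.5 MPa
Effective stress σ' = σ_v − P_p = 286.4 − 119.5 = 166.82 MPa = 1646.4 atm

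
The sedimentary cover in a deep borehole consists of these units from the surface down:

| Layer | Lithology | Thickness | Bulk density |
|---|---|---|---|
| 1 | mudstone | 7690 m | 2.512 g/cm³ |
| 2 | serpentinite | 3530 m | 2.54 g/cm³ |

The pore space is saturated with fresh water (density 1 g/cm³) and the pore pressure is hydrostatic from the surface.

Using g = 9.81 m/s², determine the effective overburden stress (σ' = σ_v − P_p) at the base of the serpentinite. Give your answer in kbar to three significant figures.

1.67 kbar

Overburden (lithostatic) stress σ_v:
mudstone: 2512 kg/m³ × 9.81 m/s² × 7690 m = 1.895×10^8 Pa = 189.5 MPa
serpentinite: 2540 kg/m³ × 9.81 m/s² × 3530 m = 8.796×10^7 Pa = 87.96 MPa
Total = 189.5 + 87.96 = 277.46 MPa
Pore pressure P_p = 1000 kg/m³ × 9.81 m/s² × 11220 m = 1.101×10^8 Pa = 110.1 MPa
Effective stress σ' = σ_v − P_p = 277.5 − 110.1 = 167.39 MPa = 1.6739 kbar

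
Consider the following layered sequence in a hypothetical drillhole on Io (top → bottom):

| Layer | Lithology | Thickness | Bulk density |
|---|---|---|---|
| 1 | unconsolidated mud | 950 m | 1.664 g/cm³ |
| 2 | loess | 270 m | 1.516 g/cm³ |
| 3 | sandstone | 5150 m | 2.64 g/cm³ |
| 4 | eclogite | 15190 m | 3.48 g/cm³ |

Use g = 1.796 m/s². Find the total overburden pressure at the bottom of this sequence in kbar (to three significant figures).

1.23 kbar

unconsolidated mud: 1664 kg/m³ × 1.796 m/s² × 950 m = 2.839×10^6 Pa = 0.02839 kbar
loess: 1516 kg/m³ × 1.796 m/s² × 270 m = 7.351×10^5 Pa = 7.351×10^-3 kbar
sandstone: 2640 kg/m³ × 1.796 m/s² × 5150 m = 2.442×10^7 Pa = 0.2442 kbar
eclogite: 3480 kg/m³ × 1.796 m/s² × 15190 m = 9.494×10^7 Pa = 0.9494 kbar
Total = 0.02839 + 7.351×10^-3 + 0.2442 + 0.9494 = 1.2293 kbar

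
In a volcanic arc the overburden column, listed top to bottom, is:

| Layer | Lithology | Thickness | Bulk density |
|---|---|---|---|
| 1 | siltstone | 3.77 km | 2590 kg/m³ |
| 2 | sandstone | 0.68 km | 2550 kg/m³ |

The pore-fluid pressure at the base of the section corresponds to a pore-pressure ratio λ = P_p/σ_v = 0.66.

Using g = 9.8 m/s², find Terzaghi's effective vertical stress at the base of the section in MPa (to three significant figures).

Overburden (lithostatic) stress σ_v:
siltstone: 2590 kg/m³ × 9.8 m/s² × 3770 m = 9.569×10^7 Pa = 95.69 MPa
sandstone: 2550 kg/m³ × 9.8 m/s² × 680 m = 1.699×10^7 Pa = 16.99 MPa
Total = 95.69 + 16.99 = 112.68 MPa
Pore pressure P_p = λ·σ_v = 0.66 × 112.7 MPa = 74.37 MPa
Effective stress σ' = σ_v − P_p = 112.7 − 74.37 = 38.312 MPa

38.3 MPa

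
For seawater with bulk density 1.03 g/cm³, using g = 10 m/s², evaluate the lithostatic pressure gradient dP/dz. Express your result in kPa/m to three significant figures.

10.3 kPa/m

dP/dz = ρg = 1030 kg/m³ × 10 m/s² = 10300 Pa/m
= 10300 Pa/m × (1 kPa/m / 1000.0 Pa/m) = 10.300 kPa/m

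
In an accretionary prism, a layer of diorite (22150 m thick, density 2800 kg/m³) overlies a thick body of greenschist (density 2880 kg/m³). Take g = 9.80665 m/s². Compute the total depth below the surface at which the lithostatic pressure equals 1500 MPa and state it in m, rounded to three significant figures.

Pressure at base of upper layers: 2800×9.80665×22150 = 6.082×10^8 Pa = 608.2 MPa
Remaining pressure to be supplied by greenschist: 1.500×10^9 − 6.082×10^8 = 8.918×10^8 Pa
Additional depth in greenschist = 8.918×10^8 Pa / (2880 kg/m³ × 9.80665 m/s²) = 31575 m
Total depth = 22150 m + 31575 m = 53725 m

53700 m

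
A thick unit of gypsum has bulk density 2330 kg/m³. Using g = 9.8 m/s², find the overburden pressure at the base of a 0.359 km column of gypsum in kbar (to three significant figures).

gypsum: 2330 kg/m³ × 9.8 m/s² × 359 m = 8.197×10^6 Pa = 0.08197 kbar

0.0820 kbar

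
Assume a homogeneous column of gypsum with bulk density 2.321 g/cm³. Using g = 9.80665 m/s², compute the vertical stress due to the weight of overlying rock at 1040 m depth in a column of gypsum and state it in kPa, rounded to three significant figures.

23700 kPa

gypsum: 2321 kg/m³ × 9.80665 m/s² × 1040 m = 2.367×10^7 Pa = 23672 kPa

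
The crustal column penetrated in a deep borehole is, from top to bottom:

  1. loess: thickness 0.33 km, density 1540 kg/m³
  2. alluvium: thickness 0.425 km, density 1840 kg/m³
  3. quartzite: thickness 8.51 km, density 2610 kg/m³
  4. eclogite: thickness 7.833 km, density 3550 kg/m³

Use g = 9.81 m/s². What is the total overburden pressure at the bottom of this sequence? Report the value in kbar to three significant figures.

loess: 1540 kg/m³ × 9.81 m/s² × 330 m = 4.985×10^6 Pa = 0.04985 kbar
alluvium: 1840 kg/m³ × 9.81 m/s² × 425 m = 7.671×10^6 Pa = 0.07671 kbar
quartzite: 2610 kg/m³ × 9.81 m/s² × 8510 m = 2.179×10^8 Pa = 2.179 kbar
eclogite: 3550 kg/m³ × 9.81 m/s² × 7833 m = 2.728×10^8 Pa = 2.728 kbar
Total = 0.04985 + 0.07671 + 2.179 + 2.728 = 5.0334 kbar

5.03 kbar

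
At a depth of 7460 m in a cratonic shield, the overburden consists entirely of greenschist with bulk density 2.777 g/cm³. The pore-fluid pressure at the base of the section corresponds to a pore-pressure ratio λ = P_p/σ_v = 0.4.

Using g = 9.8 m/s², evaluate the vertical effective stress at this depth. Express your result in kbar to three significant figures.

Overburden (lithostatic) stress σ_v:
greenschist: 2777 kg/m³ × 9.8 m/s² × 7460 m = 2.030×10^8 Pa = 203.0 MPa
Pore pressure P_p = λ·σ_v = 0.4 × 203.0 MPa = 81.21 MPa
Effective stress σ' = σ_v − P_p = 203.0 − 81.21 = 121.81 MPa = 1.2181 kbar

1.22 kbar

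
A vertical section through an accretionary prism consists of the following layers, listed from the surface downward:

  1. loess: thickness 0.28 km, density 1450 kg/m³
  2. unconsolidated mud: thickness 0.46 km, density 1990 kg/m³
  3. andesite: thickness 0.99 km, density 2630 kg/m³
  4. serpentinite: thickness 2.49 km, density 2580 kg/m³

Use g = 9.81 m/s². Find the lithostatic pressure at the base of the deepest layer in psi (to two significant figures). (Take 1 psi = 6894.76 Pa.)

loess: 1450 kg/m³ × 9.81 m/s² × 280 m = 3.983×10^6 Pa = 577.7 psi
unconsolidated mud: 1990 kg/m³ × 9.81 m/s² × 460 m = 8.980×10^6 Pa = 1302 psi
andesite: 2630 kg/m³ × 9.81 m/s² × 990 m = 2.554×10^7 Pa = 3705 psi
serpentinite: 2580 kg/m³ × 9.81 m/s² × 2490 m = 6.302×10^7 Pa = 9140 psi
Total = 577.7 + 1302 + 3705 + 9140 = 14725 psi

15000 psi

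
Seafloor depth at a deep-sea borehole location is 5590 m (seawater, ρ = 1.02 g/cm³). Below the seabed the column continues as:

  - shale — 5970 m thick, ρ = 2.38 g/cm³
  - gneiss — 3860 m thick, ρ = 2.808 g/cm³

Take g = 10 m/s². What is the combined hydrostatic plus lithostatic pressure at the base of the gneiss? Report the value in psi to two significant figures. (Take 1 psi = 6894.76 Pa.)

45000 psi

seawater: 1020 kg/m³ × 10 m/s² × 5590 m = 5.702×10^7 Pa = 8270 psi
shale: 2380 kg/m³ × 10 m/s² × 5970 m = 1.421×10^8 Pa = 20608 psi
gneiss: 2808 kg/m³ × 10 m/s² × 3860 m = 1.084×10^8 Pa = 15720 psi
Total = 8270 + 20608 + 15720 = 44598 psi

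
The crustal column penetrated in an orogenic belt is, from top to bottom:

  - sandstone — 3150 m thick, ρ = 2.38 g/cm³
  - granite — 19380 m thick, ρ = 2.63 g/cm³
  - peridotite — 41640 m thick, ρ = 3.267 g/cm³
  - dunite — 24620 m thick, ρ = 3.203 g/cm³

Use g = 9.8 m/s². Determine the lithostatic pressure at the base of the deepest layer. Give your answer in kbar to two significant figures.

sandstone: 2380 kg/m³ × 9.8 m/s² × 3150 m = 7.347×10^7 Pa = 0.7347 kbar
granite: 2630 kg/m³ × 9.8 m/s² × 19380 m = 4.995×10^8 Pa = 4.995 kbar
peridotite: 3267 kg/m³ × 9.8 m/s² × 41640 m = 1.333×10^9 Pa = 13.33 kbar
dunite: 3203 kg/m³ × 9.8 m/s² × 24620 m = 7.728×10^8 Pa = 7.728 kbar
Total = 0.7347 + 4.995 + 13.33 + 7.728 = 26.789 kbar

27 kbar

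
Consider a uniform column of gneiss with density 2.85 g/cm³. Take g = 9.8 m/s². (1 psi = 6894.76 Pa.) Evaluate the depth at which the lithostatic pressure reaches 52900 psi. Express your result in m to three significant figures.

13100 m

h = P/(ρg) = 52900 psi / (2850 kg/m³ × 9.8 m/s²) = 3.647×10^8 Pa / 27930 Pa/m = 13059 m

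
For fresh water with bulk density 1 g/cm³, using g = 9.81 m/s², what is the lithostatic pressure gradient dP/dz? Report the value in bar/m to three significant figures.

dP/dz = ρg = 1000 kg/m³ × 9.81 m/s² = 9810.0 Pa/m
= 9810.0 Pa/m × (1 bar/m / 1.0000×10^5 Pa/m) = 0.098100 bar/m

0.0981 bar/m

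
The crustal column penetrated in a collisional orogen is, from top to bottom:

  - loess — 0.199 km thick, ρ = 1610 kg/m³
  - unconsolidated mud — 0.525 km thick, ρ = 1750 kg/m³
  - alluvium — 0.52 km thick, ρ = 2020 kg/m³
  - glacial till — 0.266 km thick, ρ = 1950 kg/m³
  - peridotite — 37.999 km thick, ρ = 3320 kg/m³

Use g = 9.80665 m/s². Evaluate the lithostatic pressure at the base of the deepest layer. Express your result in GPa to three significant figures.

loess: 1610 kg/m³ × 9.80665 m/s² × 199 m = 3.142×10^6 Pa = 3.142×10^-3 GPa
unconsolidated mud: 1750 kg/m³ × 9.80665 m/s² × 525 m = 9.010×10^6 Pa = 9.010×10^-3 GPa
alluvium: 2020 kg/m³ × 9.80665 m/s² × 520 m = 1.030×10^7 Pa = 0.01030 GPa
glacial till: 1950 kg/m³ × 9.80665 m/s² × 266 m = 5.087×10^6 Pa = 5.087×10^-3 GPa
peridotite: 3320 kg/m³ × 9.80665 m/s² × 37999 m = 1.237×10^9 Pa = 1.237 GPa
Total = 3.142×10^-3 + 9.010×10^-3 + 0.01030 + 5.087×10^-3 + 1.237 = 1.2647 GPa

1.26 GPa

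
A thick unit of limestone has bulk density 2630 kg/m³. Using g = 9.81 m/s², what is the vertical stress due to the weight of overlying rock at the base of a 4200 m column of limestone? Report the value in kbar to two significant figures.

1.1 kbar

limestone: 2630 kg/m³ × 9.81 m/s² × 4200 m = 1.084×10^8 Pa = 1.084 kbar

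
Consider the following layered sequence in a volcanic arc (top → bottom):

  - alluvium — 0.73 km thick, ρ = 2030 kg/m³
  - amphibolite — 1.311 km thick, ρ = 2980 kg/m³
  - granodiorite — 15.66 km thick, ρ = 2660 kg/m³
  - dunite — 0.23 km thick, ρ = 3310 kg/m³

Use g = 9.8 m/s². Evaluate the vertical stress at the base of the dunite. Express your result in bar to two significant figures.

alluvium: 2030 kg/m³ × 9.8 m/s² × 730 m = 1.452×10^7 Pa = 145.2 bar
amphibolite: 2980 kg/m³ × 9.8 m/s² × 1311 m = 3.829×10^7 Pa = 382.9 bar
granodiorite: 2660 kg/m³ × 9.8 m/s² × 15660 m = 4.082×10^8 Pa = 4082 bar
dunite: 3310 kg/m³ × 9.8 m/s² × 230 m = 7.461×10^6 Pa = 74.61 bar
Total = 145.2 + 382.9 + 4082 + 74.61 = 4684.9 bar

4700 bar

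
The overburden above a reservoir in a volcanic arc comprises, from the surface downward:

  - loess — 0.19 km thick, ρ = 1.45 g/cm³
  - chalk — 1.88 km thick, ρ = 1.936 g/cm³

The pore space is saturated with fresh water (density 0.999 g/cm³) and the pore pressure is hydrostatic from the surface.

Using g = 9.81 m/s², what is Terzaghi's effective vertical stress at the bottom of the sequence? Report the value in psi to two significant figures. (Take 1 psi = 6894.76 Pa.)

2600 psi

Overburden (lithostatic) stress σ_v:
loess: 1450 kg/m³ × 9.81 m/s² × 190 m = 2.703×10^6 Pa = 2.703 MPa
chalk: 1936 kg/m³ × 9.81 m/s² × 1880 m = 3.571×10^7 Pa = 35.71 MPa
Total = 2.703 + 35.71 = 38.408 MPa
Pore pressure P_p = 999 kg/m³ × 9.81 m/s² × 2070 m = 2.029×10^7 Pa = 20.29 MPa
Effective stress σ' = σ_v − P_p = 38.41 − 20.29 = 18.122 MPa = 2628.3 psi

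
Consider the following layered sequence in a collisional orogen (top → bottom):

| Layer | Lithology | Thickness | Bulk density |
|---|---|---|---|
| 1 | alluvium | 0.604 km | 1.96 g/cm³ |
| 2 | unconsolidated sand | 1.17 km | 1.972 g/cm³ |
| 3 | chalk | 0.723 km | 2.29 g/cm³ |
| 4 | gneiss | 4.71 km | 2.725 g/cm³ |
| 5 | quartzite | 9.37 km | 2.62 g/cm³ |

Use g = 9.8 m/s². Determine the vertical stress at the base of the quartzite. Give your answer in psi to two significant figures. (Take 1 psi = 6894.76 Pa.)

alluvium: 1960 kg/m³ × 9.8 m/s² × 604 m = 1.160×10^7 Pa = 1683 psi
unconsolidated sand: 1972 kg/m³ × 9.8 m/s² × 1170 m = 2.261×10^7 Pa = 3279 psi
chalk: 2290 kg/m³ × 9.8 m/s² × 723 m = 1.623×10^7 Pa = 2353 psi
gneiss: 2725 kg/m³ × 9.8 m/s² × 4710 m = 1.258×10^8 Pa = 18243 psi
quartzite: 2620 kg/m³ × 9.8 m/s² × 9370 m = 2.406×10^8 Pa = 34894 psi
Total = 1683 + 3279 + 2353 + 18243 + 34894 = 60452 psi

60000 psi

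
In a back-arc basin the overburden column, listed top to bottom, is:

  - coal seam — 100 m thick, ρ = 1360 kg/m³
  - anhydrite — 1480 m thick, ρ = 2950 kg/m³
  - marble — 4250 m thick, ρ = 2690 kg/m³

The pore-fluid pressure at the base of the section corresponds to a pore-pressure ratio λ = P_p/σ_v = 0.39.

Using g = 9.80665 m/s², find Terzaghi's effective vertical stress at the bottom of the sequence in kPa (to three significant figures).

95300 kPa

Overburden (lithostatic) stress σ_v:
coal seam: 1360 kg/m³ × 9.80665 m/s² × 100 m = 1.334×10^6 Pa = 1.334 MPa
anhydrite: 2950 kg/m³ × 9.80665 m/s² × 1480 m = 4.282×10^7 Pa = 42.82 MPa
marble: 2690 kg/m³ × 9.80665 m/s² × 4250 m = 1.121×10^8 Pa = 112.1 MPa
Total = 1.334 + 42.82 + 112.1 = 156.26 MPa
Pore pressure P_p = λ·σ_v = 0.39 × 156.3 MPa = 60.94 MPa
Effective stress σ' = σ_v − P_p = 156.3 − 60.94 = 95.321 MPa = 95321 kPa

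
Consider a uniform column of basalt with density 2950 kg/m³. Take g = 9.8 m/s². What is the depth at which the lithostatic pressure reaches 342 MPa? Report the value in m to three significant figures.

11800 m

h = P/(ρg) = 342 MPa / (2950 kg/m³ × 9.8 m/s²) = 3.420×10^8 Pa / 28910 Pa/m = 11830 m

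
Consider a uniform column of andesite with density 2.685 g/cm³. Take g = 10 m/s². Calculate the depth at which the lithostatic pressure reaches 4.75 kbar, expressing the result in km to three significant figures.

17.7 km

h = P/(ρg) = 4.75 kbar / (2685 kg/m³ × 10 m/s²) = 4.750×10^8 Pa / 26850 Pa/m = 17691 m
= 17.691 km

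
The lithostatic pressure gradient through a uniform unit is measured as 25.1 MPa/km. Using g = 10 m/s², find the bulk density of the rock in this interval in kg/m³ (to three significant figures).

ρ = (dP/dz)/g = 25.1 MPa/km / 10 m/s² = 25100 Pa/m / 10 m/s² = 2510.0 kg/m³

2510 kg/m³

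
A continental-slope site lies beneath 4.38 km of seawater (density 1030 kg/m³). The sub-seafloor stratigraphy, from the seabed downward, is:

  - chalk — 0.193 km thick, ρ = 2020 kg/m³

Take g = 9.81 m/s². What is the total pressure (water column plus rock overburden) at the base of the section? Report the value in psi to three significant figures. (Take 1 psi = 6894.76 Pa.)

6970 psi

seawater: 1030 kg/m³ × 9.81 m/s² × 4380 m = 4.426×10^7 Pa = 6419 psi
chalk: 2020 kg/m³ × 9.81 m/s² × 193 m = 3.825×10^6 Pa = 554.7 psi
Total = 6419 + 554.7 = 6973.6 psi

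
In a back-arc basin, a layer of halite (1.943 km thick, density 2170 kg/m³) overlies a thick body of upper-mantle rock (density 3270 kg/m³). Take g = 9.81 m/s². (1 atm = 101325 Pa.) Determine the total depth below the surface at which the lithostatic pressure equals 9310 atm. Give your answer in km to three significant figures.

Pressure at base of upper layers: 2170×9.81×1943 = 4.136×10^7 Pa = 408.2 atm
Remaining pressure to be supplied by upper-mantle rock: 9.433×10^8 − 4.136×10^7 = 9.020×10^8 Pa
Additional depth in upper-mantle rock = 9.020×10^8 Pa / (3270 kg/m³ × 9.81 m/s²) = 28118 m
Total depth = 1943 m + 28118 m = 30061 m
= 30.061 km

30.1 km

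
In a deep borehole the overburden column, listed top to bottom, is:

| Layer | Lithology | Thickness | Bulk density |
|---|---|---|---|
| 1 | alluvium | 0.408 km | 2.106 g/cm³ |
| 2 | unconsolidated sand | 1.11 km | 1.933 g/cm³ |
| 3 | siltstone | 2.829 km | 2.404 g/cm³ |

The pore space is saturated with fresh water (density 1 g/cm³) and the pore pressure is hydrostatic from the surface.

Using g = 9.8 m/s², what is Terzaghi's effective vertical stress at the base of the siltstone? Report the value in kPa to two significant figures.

Overburden (lithostatic) stress σ_v:
alluvium: 2106 kg/m³ × 9.8 m/s² × 408 m = 8.421×10^6 Pa = 8.421 MPa
unconsolidated sand: 1933 kg/m³ × 9.8 m/s² × 1110 m = 2.103×10^7 Pa = 21.03 MPa
siltstone: 2404 kg/m³ × 9.8 m/s² × 2829 m = 6.665×10^7 Pa = 66.65 MPa
Total = 8.421 + 21.03 + 66.65 = 96.097 MPa
Pore pressure P_p = 1000 kg/m³ × 9.8 m/s² × 4347 m = 4.260×10^7 Pa = 42.60 MPa
Effective stress σ' = σ_v − P_p = 96.10 − 42.60 = 53.496 MPa = 53496 kPa

53000 kPa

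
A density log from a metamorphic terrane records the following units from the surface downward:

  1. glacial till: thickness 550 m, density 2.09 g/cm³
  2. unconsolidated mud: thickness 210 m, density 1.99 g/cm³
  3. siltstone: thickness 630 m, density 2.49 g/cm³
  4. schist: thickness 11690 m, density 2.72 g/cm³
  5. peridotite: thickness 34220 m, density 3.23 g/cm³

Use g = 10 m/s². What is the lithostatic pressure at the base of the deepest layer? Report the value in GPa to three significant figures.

glacial till: 2090 kg/m³ × 10 m/s² × 550 m = 1.149×10^7 Pa = 0.01150 GPa
unconsolidated mud: 1990 kg/m³ × 10 m/s² × 210 m = 4.179×10^6 Pa = 4.179×10^-3 GPa
siltstone: 2490 kg/m³ × 10 m/s² × 630 m = 1.569×10^7 Pa = 0.01569 GPa
schist: 2720 kg/m³ × 10 m/s² × 11690 m = 3.180×10^8 Pa = 0.3180 GPa
peridotite: 3230 kg/m³ × 10 m/s² × 34220 m = 1.105×10^9 Pa = 1.105 GPa
Total = 0.01150 + 4.179×10^-3 + 0.01569 + 0.3180 + 1.105 = 1.4546 GPa

1.45 GPa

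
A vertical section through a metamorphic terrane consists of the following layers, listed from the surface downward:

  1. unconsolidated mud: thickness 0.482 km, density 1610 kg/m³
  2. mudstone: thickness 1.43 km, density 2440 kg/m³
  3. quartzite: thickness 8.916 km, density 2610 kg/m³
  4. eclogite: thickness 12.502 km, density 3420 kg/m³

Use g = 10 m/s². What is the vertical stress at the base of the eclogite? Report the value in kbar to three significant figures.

7.03 kbar

unconsolidated mud: 1610 kg/m³ × 10 m/s² × 482 m = 7.760×10^6 Pa = 0.07760 kbar
mudstone: 2440 kg/m³ × 10 m/s² × 1430 m = 3.489×10^7 Pa = 0.3489 kbar
quartzite: 2610 kg/m³ × 10 m/s² × 8916 m = 2.327×10^8 Pa = 2.327 kbar
eclogite: 3420 kg/m³ × 10 m/s² × 12502 m = 4.276×10^8 Pa = 4.276 kbar
Total = 0.07760 + 0.3489 + 2.327 + 4.276 = 7.0293 kbar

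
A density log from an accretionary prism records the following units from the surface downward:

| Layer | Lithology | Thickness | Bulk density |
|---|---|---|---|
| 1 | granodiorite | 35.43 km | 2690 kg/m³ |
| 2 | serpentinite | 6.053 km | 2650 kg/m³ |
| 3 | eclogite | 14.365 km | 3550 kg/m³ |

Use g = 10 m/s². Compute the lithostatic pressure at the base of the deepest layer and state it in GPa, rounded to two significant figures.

1.6 GPa

granodiorite: 2690 kg/m³ × 10 m/s² × 35430 m = 9.531×10^8 Pa = 0.9531 GPa
serpentinite: 2650 kg/m³ × 10 m/s² × 6053 m = 1.604×10^8 Pa = 0.1604 GPa
eclogite: 3550 kg/m³ × 10 m/s² × 14365 m = 5.100×10^8 Pa = 0.5100 GPa
Total = 0.9531 + 0.1604 + 0.5100 = 1.6234 GPa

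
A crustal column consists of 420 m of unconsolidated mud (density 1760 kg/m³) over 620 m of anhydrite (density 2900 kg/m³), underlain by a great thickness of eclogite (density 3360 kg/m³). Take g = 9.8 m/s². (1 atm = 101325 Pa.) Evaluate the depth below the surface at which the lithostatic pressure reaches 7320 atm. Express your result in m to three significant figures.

22800 m

Pressure at base of upper layers: 1760×9.8×420 + 2900×9.8×620 = 2.486×10^7 Pa = 245.4 atm
Remaining pressure to be supplied by eclogite: 7.417×10^8 − 2.486×10^7 = 7.168×10^8 Pa
Additional depth in eclogite = 7.168×10^8 Pa / (3360 kg/m³ × 9.8 m/s²) = 21770 m
Total depth = 1040 m + 21770 m = 22810 m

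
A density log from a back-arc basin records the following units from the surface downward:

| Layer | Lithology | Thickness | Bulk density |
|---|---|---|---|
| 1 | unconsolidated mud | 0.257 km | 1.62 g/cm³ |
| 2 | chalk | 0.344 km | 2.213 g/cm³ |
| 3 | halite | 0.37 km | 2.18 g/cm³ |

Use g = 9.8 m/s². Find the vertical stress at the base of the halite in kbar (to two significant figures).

unconsolidated mud: 1620 kg/m³ × 9.8 m/s² × 257 m = 4.080×10^6 Pa = 0.04080 kbar
chalk: 2213 kg/m³ × 9.8 m/s² × 344 m = 7.460×10^6 Pa = 0.07460 kbar
halite: 2180 kg/m³ × 9.8 m/s² × 370 m = 7.905×10^6 Pa = 0.07905 kbar
Total = 0.04080 + 0.07460 + 0.07905 = 0.19445 kbar

0.19 kbar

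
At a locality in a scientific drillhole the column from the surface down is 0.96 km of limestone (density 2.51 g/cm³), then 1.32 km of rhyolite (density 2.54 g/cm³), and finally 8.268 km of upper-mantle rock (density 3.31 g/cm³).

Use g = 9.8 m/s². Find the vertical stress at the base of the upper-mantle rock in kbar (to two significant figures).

limestone: 2510 kg/m³ × 9.8 m/s² × 960 m = 2.361×10^7 Pa = 0.2361 kbar
rhyolite: 2540 kg/m³ × 9.8 m/s² × 1320 m = 3.286×10^7 Pa = 0.3286 kbar
upper-mantle rock: 3310 kg/m³ × 9.8 m/s² × 8268 m = 2.682×10^8 Pa = 2.682 kbar
Total = 0.2361 + 0.3286 + 2.682 = 3.2467 kbar

3.2 kbar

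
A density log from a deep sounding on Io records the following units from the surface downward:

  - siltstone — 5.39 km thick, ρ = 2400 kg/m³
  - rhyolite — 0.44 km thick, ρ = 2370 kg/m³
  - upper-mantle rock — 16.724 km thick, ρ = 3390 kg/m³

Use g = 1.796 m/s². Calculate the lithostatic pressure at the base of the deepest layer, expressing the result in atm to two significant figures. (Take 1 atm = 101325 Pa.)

siltstone: 2400 kg/m³ × 1.796 m/s² × 5390 m = 2.323×10^7 Pa = 229.3 atm
rhyolite: 2370 kg/m³ × 1.796 m/s² × 440 m = 1.873×10^6 Pa = 18.48 atm
upper-mantle rock: 3390 kg/m³ × 1.796 m/s² × 16724 m = 1.018×10^8 Pa = 1005 atm
Total = 229.3 + 18.48 + 1005 = 1252.7 atm

1300 atm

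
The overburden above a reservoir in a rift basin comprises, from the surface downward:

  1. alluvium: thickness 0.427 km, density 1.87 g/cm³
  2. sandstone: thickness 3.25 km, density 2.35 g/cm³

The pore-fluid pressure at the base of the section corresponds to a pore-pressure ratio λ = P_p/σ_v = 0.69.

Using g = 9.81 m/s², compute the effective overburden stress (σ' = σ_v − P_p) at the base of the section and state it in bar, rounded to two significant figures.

Overburden (lithostatic) stress σ_v:
alluvium: 1870 kg/m³ × 9.81 m/s² × 427 m = 7.833×10^6 Pa = 7.833 MPa
sandstone: 2350 kg/m³ × 9.81 m/s² × 3250 m = 7.492×10^7 Pa = 74.92 MPa
Total = 7.833 + 74.92 = 82.757 MPa
Pore pressure P_p = λ·σ_v = 0.69 × 82.76 MPa = 57.10 MPa
Effective stress σ' = σ_v − P_p = 82.76 − 57.10 = 25.655 MPa = 256.55 bar

260 bar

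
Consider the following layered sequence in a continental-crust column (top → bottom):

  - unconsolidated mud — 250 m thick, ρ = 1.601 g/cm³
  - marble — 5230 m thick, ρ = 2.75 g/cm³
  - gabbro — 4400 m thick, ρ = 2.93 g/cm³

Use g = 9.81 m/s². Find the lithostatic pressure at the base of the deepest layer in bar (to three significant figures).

2710 bar

unconsolidated mud: 1601 kg/m³ × 9.81 m/s² × 250 m = 3.926×10^6 Pa = 39.26 bar
marble: 2750 kg/m³ × 9.81 m/s² × 5230 m = 1.411×10^8 Pa = 1411 bar
gabbro: 2930 kg/m³ × 9.81 m/s² × 4400 m = 1.265×10^8 Pa = 1265 bar
Total = 39.26 + 1411 + 1265 = 2714.9 bar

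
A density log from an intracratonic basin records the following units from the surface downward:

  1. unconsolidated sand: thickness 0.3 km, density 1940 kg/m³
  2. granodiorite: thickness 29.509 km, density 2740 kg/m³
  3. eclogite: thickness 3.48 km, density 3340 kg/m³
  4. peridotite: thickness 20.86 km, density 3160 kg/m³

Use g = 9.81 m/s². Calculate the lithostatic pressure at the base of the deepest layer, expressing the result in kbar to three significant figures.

unconsolidated sand: 1940 kg/m³ × 9.81 m/s² × 300 m = 5.709×10^6 Pa = 0.05709 kbar
granodiorite: 2740 kg/m³ × 9.81 m/s² × 29509 m = 7.932×10^8 Pa = 7.932 kbar
eclogite: 3340 kg/m³ × 9.81 m/s² × 3480 m = 1.140×10^8 Pa = 1.140 kbar
peridotite: 3160 kg/m³ × 9.81 m/s² × 20860 m = 6.467×10^8 Pa = 6.467 kbar
Total = 0.05709 + 7.932 + 1.140 + 6.467 = 15.596 kbar

15.6 kbar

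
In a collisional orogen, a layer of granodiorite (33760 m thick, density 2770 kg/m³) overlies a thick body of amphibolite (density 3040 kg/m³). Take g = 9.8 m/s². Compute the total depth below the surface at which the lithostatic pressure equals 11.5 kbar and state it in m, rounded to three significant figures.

41600 m

Pressure at base of upper layers: 2770×9.8×33760 = 9.164×10^8 Pa = 9.164 kbar
Remaining pressure to be supplied by amphibolite: 1.150×10^9 − 9.164×10^8 = 2.336×10^8 Pa
Additional depth in amphibolite = 2.336×10^8 Pa / (3040 kg/m³ × 9.8 m/s²) = 7839.4 m
Total depth = 33760 m + 7839.4 m = 41599 m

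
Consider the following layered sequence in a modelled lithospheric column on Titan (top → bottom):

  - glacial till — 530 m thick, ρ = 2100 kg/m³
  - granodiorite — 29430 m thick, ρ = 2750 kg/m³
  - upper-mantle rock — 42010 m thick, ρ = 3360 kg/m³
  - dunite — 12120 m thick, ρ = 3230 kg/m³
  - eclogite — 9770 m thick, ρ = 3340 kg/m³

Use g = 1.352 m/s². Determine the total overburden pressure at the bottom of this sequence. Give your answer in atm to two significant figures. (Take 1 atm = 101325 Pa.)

glacial till: 2100 kg/m³ × 1.352 m/s² × 530 m = 1.505×10^6 Pa = 14.85 atm
granodiorite: 2750 kg/m³ × 1.352 m/s² × 29430 m = 1.094×10^8 Pa = 1080 atm
upper-mantle rock: 3360 kg/m³ × 1.352 m/s² × 42010 m = 1.908×10^8 Pa = 1883 atm
dunite: 3230 kg/m³ × 1.352 m/s² × 12120 m = 5.293×10^7 Pa = 522.4 atm
eclogite: 3340 kg/m³ × 1.352 m/s² × 9770 m = 4.412×10^7 Pa = 435.4 atm
Total = 14.85 + 1080 + 1883 + 522.4 + 435.4 = 3936.0 atm

3900 atm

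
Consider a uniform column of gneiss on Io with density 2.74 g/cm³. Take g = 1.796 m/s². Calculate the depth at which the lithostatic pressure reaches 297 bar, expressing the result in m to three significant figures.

6040 m

h = P/(ρg) = 297 bar / (2740 kg/m³ × 1.796 m/s²) = 2.970×10^7 Pa / 4921.0 Pa/m = 6035.3 m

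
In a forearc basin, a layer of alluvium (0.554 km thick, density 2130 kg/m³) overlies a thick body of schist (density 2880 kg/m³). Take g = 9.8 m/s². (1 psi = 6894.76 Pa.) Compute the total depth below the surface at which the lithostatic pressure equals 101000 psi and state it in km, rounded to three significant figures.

24.8 km

Pressure at base of upper layers: 2130×9.8×554 = 1.156×10^7 Pa = 1677 psi
Remaining pressure to be supplied by schist: 6.964×10^8 − 1.156×10^7 = 6.848×10^8 Pa
Additional depth in schist = 6.848×10^8 Pa / (2880 kg/m³ × 9.8 m/s²) = 24263 m
Total depth = 554 m + 24263 m = 24817 m
= 24.817 km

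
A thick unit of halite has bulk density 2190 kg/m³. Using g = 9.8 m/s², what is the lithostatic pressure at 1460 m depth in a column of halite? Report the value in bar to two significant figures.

310 bar

halite: 2190 kg/m³ × 9.8 m/s² × 1460 m = 3.133×10^7 Pa = 313.3 bar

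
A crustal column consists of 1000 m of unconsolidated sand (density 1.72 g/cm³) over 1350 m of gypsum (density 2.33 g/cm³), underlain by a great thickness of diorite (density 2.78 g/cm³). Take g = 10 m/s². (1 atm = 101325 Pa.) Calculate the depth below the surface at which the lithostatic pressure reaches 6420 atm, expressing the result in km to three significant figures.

24.0 km

Pressure at base of upper layers: 1720×10×1000 + 2330×10×1350 = 4.865×10^7 Pa = 480.2 atm
Remaining pressure to be supplied by diorite: 6.505×10^8 − 4.865×10^7 = 6.019×10^8 Pa
Additional depth in diorite = 6.019×10^8 Pa / (2780 kg/m³ × 10 m/s²) = 21649 m
Total depth = 2350 m + 21649 m = 23999 m
= 23.999 km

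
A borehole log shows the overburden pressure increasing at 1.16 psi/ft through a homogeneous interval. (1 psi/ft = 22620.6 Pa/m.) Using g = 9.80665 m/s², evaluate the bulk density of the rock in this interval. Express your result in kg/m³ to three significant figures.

ρ = (dP/dz)/g = 1.16 psi/ft / 9.80665 m/s² = 26240 Pa/m / 9.80665 m/s² = 2675.7 kg/m³

2680 kg/m³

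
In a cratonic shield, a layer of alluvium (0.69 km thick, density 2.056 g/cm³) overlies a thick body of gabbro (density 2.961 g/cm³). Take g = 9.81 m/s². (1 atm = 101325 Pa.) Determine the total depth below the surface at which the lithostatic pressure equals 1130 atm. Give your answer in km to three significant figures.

4.15 km

Pressure at base of upper layers: 2056×9.81×690 = 1.392×10^7 Pa = 137.3 atm
Remaining pressure to be supplied by gabbro: 1.145×10^8 − 1.392×10^7 = 1.006×10^8 Pa
Additional depth in gabbro = 1.006×10^8 Pa / (2961 kg/m³ × 9.81 m/s²) = 3462.6 m
Total depth = 690 m + 3462.6 m = 4152.6 m
= 4.1526 km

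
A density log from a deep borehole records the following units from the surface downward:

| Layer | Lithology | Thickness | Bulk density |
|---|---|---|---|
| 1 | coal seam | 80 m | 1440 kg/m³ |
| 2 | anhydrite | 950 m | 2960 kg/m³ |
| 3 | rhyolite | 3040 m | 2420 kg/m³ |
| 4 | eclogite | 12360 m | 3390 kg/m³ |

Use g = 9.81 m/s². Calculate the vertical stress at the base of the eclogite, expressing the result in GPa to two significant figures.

0.51 GPa

coal seam: 1440 kg/m³ × 9.81 m/s² × 80 m = 1.130×10^6 Pa = 1.130×10^-3 GPa
anhydrite: 2960 kg/m³ × 9.81 m/s² × 950 m = 2.759×10^7 Pa = 0.02759 GPa
rhyolite: 2420 kg/m³ × 9.81 m/s² × 3040 m = 7.217×10^7 Pa = 0.07217 GPa
eclogite: 3390 kg/m³ × 9.81 m/s² × 12360 m = 4.110×10^8 Pa = 0.4110 GPa
Total = 1.130×10^-3 + 0.02759 + 0.07217 + 0.4110 = 0.51193 GPa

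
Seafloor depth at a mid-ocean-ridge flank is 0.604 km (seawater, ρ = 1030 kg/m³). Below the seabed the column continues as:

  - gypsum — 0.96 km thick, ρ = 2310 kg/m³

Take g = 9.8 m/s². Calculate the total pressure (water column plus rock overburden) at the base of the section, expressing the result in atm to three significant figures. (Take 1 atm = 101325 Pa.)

seawater: 1030 kg/m³ × 9.8 m/s² × 604 m = 6.097×10^6 Pa = 60.17 atm
gypsum: 2310 kg/m³ × 9.8 m/s² × 960 m = 2.173×10^7 Pa = 214.5 atm
Total = 60.17 + 214.5 = 274.65 atm

275 atm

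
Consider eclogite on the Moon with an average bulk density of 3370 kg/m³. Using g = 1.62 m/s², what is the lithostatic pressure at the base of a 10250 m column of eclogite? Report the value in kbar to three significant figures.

eclogite: 3370 kg/m³ × 1.62 m/s² × 10250 m = 5.596×10^7 Pa = 0.5596 kbar

0.560 kbar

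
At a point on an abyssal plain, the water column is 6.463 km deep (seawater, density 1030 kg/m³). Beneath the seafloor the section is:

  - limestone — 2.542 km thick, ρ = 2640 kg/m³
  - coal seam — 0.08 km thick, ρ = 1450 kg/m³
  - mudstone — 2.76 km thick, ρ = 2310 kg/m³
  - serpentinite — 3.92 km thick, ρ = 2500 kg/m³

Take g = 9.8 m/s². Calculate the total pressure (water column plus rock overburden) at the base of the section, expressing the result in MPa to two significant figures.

seawater: 1030 kg/m³ × 9.8 m/s² × 6463 m = 6.524×10^7 Pa = 65.24 MPa
limestone: 2640 kg/m³ × 9.8 m/s² × 2542 m = 6.577×10^7 Pa = 65.77 MPa
coal seam: 1450 kg/m³ × 9.8 m/s² × 80 m = 1.137×10^6 Pa = 1.137 MPa
mudstone: 2310 kg/m³ × 9.8 m/s² × 2760 m = 6.248×10^7 Pa = 62.48 MPa
serpentinite: 2500 kg/m³ × 9.8 m/s² × 3920 m = 9.604×10^7 Pa = 96.04 MPa
Total = 65.24 + 65.77 + 1.137 + 62.48 + 96.04 = 290.66 MPa

290 MPa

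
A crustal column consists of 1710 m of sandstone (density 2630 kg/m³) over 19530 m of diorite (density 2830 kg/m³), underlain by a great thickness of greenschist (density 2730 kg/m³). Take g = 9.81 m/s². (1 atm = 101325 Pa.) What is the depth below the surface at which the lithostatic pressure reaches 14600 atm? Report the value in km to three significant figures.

Pressure at base of upper layers: 2630×9.81×1710 + 2830×9.81×19530 = 5.863×10^8 Pa = 5786 atm
Remaining pressure to be supplied by greenschist: 1.479×10^9 − 5.863×10^8 = 8.930×10^8 Pa
Additional depth in greenschist = 8.930×10^8 Pa / (2730 kg/m³ × 9.81 m/s²) = 33345 m
Total depth = 21240 m + 33345 m = 54585 m
= 54.585 km

54.6 km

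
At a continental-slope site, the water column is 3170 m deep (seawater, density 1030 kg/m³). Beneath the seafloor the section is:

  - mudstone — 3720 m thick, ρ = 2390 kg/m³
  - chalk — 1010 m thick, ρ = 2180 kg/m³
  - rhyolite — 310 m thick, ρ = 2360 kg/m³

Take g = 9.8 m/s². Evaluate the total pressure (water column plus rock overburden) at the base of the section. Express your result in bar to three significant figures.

seawater: 1030 kg/m³ × 9.8 m/s² × 3170 m = 3.200×10^7 Pa = 320.0 bar
mudstone: 2390 kg/m³ × 9.8 m/s² × 3720 m = 8.713×10^7 Pa = 871.3 bar
chalk: 2180 kg/m³ × 9.8 m/s² × 1010 m = 2.158×10^7 Pa = 215.8 bar
rhyolite: 2360 kg/m³ × 9.8 m/s² × 310 m = 7.170×10^6 Pa = 71.70 bar
Total = 320.0 + 871.3 + 215.8 + 71.70 = 1478.8 bar

1480 bar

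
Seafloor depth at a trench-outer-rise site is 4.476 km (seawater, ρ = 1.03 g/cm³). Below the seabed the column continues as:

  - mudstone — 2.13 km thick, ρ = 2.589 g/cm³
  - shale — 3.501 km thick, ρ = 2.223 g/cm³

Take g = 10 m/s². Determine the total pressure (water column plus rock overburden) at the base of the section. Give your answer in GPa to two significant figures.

seawater: 1030 kg/m³ × 10 m/s² × 4476 m = 4.610×10^7 Pa = 0.04610 GPa
mudstone: 2589 kg/m³ × 10 m/s² × 2130 m = 5.515×10^7 Pa = 0.05515 GPa
shale: 2223 kg/m³ × 10 m/s² × 3501 m = 7.783×10^7 Pa = 0.07783 GPa
Total = 0.04610 + 0.05515 + 0.07783 = 0.17908 GPa

0.18 GPa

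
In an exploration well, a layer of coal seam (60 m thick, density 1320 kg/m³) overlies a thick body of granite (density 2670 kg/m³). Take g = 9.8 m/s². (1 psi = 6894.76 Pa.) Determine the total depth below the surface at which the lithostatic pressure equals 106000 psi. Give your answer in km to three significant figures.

Pressure at base of upper layers: 1320×9.8×60 = 7.762×10^5 Pa = 112.6 psi
Remaining pressure to be supplied by granite: 7.308×10^8 − 7.762×10^5 = 7.301×10^8 Pa
Additional depth in granite = 7.301×10^8 Pa / (2670 kg/m³ × 9.8 m/s²) = 27901 m
Total depth = 60 m + 27901 m = 27961 m
= 27.961 km

28.0 km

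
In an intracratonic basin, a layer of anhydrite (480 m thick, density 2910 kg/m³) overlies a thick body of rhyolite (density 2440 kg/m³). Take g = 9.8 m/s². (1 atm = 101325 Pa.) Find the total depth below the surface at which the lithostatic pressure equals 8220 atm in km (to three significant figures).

Pressure at base of upper layers: 2910×9.8×480 = 1.369×10^7 Pa = 135.1 atm
Remaining pressure to be supplied by rhyolite: 8.329×10^8 − 1.369×10^7 = 8.192×10^8 Pa
Additional depth in rhyolite = 8.192×10^8 Pa / (2440 kg/m³ × 9.8 m/s²) = 34259 m
Total depth = 480 m + 34259 m = 34739 m
= 34.739 km

34.7 km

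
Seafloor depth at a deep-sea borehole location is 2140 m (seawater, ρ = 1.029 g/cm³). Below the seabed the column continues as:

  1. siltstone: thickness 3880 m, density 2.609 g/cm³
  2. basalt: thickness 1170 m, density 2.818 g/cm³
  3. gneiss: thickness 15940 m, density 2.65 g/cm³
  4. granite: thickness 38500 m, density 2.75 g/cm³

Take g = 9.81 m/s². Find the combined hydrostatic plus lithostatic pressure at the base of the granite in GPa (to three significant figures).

seawater: 1029 kg/m³ × 9.81 m/s² × 2140 m = 2.160×10^7 Pa = 0.02160 GPa
siltstone: 2609 kg/m³ × 9.81 m/s² × 3880 m = 9.931×10^7 Pa = 0.09931 GPa
basalt: 2818 kg/m³ × 9.81 m/s² × 1170 m = 3.234×10^7 Pa = 0.03234 GPa
gneiss: 2650 kg/m³ × 9.81 m/s² × 15940 m = 4.144×10^8 Pa = 0.4144 GPa
granite: 2750 kg/m³ × 9.81 m/s² × 38500 m = 1.039×10^9 Pa = 1.039 GPa
Total = 0.02160 + 0.09931 + 0.03234 + 0.4144 + 1.039 = 1.6063 GPa

1.61 GPa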